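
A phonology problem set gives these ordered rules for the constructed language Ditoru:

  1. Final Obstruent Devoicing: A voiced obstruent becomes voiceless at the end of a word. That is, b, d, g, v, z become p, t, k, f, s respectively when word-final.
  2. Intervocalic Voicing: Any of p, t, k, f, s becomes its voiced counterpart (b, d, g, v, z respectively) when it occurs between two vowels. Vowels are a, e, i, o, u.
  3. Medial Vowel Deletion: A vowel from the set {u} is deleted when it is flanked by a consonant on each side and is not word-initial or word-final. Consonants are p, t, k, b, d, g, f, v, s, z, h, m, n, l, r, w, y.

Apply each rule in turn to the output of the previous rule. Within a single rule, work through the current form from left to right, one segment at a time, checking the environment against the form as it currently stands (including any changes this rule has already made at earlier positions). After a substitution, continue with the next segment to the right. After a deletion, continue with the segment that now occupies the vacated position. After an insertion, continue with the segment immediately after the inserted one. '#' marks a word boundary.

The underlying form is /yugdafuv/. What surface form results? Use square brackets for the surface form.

1 Final Obstruent Devoicing: [yugdafuv] → [yugdafuf]
2 Intervocalic Voicing: [yugdafuf] → [yugdavuf]
3 Medial Vowel Deletion: [yugdavuf] → [ygdavf]

[ygdavf]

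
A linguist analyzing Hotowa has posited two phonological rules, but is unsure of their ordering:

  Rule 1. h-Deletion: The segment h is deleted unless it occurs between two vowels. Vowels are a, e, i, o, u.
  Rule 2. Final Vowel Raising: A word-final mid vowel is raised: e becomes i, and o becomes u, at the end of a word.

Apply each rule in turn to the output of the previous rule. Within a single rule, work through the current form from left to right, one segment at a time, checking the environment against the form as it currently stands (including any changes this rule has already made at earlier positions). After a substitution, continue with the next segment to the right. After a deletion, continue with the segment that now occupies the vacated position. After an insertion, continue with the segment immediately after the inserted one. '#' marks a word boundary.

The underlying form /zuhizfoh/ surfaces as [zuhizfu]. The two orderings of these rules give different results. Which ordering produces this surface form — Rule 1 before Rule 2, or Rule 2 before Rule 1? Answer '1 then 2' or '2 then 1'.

Order 1 then 2:
  1 h-Deletion: [zuhizfoh] → [zuhizfo]
  2 Final Vowel Raising: [zuhizfo] → [zuhizfu]
  result: [zuhizfu]
Order 2 then 1:
  2 Final Vowel Raising: no change — [zuhizfoh]
  1 h-Deletion: [zuhizfoh] → [zuhizfo]
  result: [zuhizfo]

1 then 2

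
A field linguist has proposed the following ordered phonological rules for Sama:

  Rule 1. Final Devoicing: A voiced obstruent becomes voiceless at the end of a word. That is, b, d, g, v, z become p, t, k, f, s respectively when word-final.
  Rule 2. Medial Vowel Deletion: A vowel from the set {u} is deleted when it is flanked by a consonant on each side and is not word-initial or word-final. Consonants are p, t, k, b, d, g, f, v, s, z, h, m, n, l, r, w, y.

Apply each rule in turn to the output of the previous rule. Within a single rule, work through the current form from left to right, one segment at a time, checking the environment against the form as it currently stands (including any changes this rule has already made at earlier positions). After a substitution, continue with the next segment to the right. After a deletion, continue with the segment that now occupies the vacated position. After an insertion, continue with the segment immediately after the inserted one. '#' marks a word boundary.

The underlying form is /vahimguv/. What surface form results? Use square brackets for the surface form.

Rule 1 Final Devoicing: [vahimguv] → [vahimguf]
Rule 2 Medial Vowel Deletion: [vahimguf] → [vahimgf]

[vahimgf]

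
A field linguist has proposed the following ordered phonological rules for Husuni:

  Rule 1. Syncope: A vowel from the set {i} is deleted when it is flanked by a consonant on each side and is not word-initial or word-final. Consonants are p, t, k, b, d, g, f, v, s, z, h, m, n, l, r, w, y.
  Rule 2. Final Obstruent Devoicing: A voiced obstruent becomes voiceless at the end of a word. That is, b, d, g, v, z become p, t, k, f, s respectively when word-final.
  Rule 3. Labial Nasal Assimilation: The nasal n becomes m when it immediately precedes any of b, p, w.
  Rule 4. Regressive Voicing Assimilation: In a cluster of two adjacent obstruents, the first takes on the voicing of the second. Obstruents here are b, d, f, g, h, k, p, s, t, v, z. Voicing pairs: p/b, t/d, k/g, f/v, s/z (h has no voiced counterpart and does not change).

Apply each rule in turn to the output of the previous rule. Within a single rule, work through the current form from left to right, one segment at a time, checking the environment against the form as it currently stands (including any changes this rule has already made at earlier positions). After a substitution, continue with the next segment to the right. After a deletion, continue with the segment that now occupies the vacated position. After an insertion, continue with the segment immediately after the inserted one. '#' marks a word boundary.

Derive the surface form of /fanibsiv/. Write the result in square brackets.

[fampsf]

Rule 1 Syncope: [fanibsiv] → [fanbsv]
Rule 2 Final Obstruent Devoicing: [fanbsv] → [fanbsf]
Rule 3 Labial Nasal Assimilation: [fanbsf] → [fambsf]
Rule 4 Regressive Voicing Assimilation: [fambsf] → [fampsf]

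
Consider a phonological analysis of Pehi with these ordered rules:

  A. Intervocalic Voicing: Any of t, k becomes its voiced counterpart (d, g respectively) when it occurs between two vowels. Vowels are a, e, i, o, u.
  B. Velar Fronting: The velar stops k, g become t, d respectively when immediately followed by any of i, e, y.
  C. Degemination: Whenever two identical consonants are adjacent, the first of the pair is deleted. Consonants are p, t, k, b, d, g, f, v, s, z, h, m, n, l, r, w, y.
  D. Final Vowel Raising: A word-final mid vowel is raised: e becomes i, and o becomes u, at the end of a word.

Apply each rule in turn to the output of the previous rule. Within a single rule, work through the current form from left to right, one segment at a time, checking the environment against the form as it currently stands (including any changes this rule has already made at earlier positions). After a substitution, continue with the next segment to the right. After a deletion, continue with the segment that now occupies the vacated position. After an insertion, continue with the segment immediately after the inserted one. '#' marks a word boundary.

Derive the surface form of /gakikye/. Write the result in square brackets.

A Intervocalic Voicing: [gakikye] → [gagikye]
B Velar Fronting: [gagikye] → [gaditye]
C Degemination: no change — [gaditye]
D Final Vowel Raising: [gaditye] → [gadityi]

[gadityi]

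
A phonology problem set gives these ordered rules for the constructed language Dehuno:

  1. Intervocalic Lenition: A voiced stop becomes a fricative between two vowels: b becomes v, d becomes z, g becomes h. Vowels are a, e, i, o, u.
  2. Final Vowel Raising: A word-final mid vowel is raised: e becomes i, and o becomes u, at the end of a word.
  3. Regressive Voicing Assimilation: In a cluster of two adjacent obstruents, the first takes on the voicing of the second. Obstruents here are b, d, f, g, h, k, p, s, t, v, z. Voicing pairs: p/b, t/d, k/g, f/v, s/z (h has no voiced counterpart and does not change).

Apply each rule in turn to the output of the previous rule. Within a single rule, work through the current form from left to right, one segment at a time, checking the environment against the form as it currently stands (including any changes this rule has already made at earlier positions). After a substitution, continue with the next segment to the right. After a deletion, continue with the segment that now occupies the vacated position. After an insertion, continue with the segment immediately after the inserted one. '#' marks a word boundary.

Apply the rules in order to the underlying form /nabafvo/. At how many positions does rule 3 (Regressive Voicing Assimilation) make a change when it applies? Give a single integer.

1

1 Intervocalic Lenition: [nabafvo] → [navafvo]
2 Final Vowel Raising: [navafvo] → [navafvu]
3 Regressive Voicing Assimilation: [navafvu] → [navavvu]
Rule 3 changed 1 position(s).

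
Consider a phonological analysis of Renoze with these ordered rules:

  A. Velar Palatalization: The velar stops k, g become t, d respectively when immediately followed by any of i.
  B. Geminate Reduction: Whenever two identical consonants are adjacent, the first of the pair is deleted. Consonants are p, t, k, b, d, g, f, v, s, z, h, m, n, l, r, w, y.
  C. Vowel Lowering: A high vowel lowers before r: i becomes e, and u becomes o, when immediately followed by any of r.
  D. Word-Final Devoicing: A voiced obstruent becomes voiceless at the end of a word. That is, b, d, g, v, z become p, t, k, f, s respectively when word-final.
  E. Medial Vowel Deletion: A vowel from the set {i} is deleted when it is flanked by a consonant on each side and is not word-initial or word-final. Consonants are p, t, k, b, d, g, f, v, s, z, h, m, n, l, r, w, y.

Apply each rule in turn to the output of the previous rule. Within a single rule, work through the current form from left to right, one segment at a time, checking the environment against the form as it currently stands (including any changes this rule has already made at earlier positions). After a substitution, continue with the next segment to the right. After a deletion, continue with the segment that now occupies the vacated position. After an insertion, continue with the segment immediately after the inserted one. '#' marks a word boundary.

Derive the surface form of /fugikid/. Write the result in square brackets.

A Velar Palatalization: [fugikid] → [fuditid]
B Geminate Reduction: no change — [fuditid]
C Vowel Lowering: no change — [fuditid]
D Word-Final Devoicing: [fuditid] → [fuditit]
E Medial Vowel Deletion: [fuditit] → [fudtt]

[fudtt]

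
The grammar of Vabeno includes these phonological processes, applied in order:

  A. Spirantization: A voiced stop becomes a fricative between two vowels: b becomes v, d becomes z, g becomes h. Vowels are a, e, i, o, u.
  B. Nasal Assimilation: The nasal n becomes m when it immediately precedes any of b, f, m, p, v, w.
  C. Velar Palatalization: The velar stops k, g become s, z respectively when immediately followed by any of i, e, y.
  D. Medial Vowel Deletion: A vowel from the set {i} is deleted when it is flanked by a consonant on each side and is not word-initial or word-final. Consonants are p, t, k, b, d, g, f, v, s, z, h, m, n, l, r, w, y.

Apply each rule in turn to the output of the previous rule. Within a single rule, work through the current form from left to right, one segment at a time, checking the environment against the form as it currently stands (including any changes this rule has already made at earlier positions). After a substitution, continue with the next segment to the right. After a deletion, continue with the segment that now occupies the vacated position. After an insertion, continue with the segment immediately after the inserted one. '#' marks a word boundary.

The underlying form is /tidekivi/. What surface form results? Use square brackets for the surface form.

A Spirantization: [tidekivi] → [tizekivi]
B Nasal Assimilation: no change — [tizekivi]
C Velar Palatalization: [tizekivi] → [tizesivi]
D Medial Vowel Deletion: [tizesivi] → [tzesvi]

[tzesvi]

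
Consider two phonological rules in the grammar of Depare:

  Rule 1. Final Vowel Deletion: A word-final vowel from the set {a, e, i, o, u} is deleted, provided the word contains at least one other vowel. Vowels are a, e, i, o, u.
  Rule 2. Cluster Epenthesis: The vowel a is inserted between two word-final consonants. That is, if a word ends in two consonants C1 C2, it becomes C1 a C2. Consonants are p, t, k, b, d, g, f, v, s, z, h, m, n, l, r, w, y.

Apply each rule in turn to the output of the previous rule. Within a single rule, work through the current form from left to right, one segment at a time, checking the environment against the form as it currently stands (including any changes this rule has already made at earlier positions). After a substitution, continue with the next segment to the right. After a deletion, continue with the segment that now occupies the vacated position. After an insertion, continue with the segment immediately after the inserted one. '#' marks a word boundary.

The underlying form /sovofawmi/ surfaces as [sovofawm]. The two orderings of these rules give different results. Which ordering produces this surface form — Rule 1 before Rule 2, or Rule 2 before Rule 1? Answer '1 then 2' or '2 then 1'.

Order 1 then 2:
  1 Final Vowel Deletion: [sovofawmi] → [sovofawm]
  2 Cluster Epenthesis: [sovofawm] → [sovofawam]
  result: [sovofawam]
Order 2 then 1:
  2 Cluster Epenthesis: no change — [sovofawmi]
  1 Final Vowel Deletion: [sovofawmi] → [sovofawm]
  result: [sovofawm]

2 then 1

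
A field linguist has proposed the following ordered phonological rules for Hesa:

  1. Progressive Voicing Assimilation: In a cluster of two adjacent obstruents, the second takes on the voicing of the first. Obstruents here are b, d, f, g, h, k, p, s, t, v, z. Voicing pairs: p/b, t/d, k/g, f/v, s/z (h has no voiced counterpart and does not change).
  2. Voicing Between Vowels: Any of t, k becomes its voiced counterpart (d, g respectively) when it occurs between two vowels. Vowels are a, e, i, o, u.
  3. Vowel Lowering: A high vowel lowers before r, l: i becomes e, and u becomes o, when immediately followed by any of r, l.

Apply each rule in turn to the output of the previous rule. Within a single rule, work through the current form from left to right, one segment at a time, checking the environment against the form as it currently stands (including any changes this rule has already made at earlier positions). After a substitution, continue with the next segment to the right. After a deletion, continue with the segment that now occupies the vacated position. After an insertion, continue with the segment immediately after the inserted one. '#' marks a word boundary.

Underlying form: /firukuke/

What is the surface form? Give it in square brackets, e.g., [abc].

1 Progressive Voicing Assimilation: no change — [firukuke]
2 Voicing Between Vowels: [firukuke] → [firuguge]
3 Vowel Lowering: [firuguge] → [feruguge]

[feruguge]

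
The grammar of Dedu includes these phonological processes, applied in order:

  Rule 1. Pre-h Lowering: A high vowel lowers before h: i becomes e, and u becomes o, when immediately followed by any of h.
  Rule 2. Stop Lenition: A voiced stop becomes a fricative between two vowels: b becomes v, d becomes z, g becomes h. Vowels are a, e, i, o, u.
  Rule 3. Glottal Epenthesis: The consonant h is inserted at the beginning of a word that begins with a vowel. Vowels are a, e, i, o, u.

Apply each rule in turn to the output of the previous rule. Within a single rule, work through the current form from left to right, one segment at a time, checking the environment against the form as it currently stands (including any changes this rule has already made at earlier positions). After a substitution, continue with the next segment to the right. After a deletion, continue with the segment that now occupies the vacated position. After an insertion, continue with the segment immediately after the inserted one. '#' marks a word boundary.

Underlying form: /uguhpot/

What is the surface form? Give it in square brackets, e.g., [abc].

Rule 1 Pre-h Lowering: [uguhpot] → [ugohpot]
Rule 2 Stop Lenition: [ugohpot] → [uhohpot]
Rule 3 Glottal Epenthesis: [uhohpot] → [huhohpot]

[huhohpot]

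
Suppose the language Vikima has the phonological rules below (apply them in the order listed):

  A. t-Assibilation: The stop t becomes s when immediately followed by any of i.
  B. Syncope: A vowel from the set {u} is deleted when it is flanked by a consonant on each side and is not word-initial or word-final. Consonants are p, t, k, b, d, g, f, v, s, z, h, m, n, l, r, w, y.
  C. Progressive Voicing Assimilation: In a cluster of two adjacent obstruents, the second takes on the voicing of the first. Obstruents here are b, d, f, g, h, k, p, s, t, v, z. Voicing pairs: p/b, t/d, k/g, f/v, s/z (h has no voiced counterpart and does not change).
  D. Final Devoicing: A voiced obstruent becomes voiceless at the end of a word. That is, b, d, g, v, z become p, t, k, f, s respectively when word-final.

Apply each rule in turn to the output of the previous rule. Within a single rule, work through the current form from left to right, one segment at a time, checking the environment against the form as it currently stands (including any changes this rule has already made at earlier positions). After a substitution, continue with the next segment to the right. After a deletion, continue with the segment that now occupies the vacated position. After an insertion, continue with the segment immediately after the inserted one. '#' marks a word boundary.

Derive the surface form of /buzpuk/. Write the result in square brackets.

[bzbk]

A t-Assibilation: no change — [buzpuk]
B Syncope: [buzpuk] → [bzpk]
C Progressive Voicing Assimilation: [bzpk] → [bzbg]
D Final Devoicing: [bzbg] → [bzbk]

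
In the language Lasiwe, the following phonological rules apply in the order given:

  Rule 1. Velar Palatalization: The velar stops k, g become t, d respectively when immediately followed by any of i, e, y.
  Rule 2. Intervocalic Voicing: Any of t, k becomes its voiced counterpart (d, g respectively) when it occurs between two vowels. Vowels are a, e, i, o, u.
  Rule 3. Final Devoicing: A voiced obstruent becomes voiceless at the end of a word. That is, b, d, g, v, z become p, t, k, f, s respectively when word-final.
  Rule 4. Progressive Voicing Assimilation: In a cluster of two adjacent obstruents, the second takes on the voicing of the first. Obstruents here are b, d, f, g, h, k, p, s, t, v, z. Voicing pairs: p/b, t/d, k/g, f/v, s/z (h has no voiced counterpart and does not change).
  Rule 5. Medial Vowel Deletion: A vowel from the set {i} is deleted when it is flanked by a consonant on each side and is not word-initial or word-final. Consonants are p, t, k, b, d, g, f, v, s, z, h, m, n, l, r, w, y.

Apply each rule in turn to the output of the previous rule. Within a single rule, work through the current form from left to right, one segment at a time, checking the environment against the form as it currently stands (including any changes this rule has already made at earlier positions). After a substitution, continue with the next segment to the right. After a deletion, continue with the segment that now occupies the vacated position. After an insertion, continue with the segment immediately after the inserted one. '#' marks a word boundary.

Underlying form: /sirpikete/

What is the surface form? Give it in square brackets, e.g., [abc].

[srpdede]

Rule 1 Velar Palatalization: [sirpikete] → [sirpitete]
Rule 2 Intervocalic Voicing: [sirpitete] → [sirpidede]
Rule 3 Final Devoicing: no change — [sirpidede]
Rule 4 Progressive Voicing Assimilation: no change — [sirpidede]
Rule 5 Medial Vowel Deletion: [sirpidede] → [srpdede]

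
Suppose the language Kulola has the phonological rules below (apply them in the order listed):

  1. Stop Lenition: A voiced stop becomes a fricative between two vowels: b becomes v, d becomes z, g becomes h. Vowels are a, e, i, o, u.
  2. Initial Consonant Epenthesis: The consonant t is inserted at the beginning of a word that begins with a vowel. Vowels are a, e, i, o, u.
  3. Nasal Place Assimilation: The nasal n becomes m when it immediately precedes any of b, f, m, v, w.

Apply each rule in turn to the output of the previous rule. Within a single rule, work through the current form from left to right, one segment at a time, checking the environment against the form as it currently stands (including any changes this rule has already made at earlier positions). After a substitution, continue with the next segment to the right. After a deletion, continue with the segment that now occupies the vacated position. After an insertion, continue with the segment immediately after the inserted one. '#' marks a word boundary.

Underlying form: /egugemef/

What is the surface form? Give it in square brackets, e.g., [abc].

1 Stop Lenition: [egugemef] → [ehuhemef]
2 Initial Consonant Epenthesis: [ehuhemef] → [tehuhemef]
3 Nasal Place Assimilation: no change — [tehuhemef]

[tehuhemef]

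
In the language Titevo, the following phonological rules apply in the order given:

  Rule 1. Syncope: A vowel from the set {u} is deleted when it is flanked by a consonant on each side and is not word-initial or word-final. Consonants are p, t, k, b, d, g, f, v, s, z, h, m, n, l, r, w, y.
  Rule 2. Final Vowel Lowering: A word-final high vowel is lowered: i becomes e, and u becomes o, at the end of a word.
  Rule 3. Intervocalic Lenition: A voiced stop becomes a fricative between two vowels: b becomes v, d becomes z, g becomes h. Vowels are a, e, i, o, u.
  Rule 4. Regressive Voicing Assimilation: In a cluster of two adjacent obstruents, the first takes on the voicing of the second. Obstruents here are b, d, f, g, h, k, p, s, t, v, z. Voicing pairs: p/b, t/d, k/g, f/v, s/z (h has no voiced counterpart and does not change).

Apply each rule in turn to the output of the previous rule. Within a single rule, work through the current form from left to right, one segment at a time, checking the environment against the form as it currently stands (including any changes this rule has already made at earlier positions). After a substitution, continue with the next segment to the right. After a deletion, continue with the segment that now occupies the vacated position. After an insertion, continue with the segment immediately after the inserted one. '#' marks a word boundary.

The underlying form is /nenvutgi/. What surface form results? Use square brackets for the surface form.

[nenfdge]

Rule 1 Syncope: [nenvutgi] → [nenvtgi]
Rule 2 Final Vowel Lowering: [nenvtgi] → [nenvtge]
Rule 3 Intervocalic Lenition: no change — [nenvtge]
Rule 4 Regressive Voicing Assimilation: [nenvtge] → [nenfdge]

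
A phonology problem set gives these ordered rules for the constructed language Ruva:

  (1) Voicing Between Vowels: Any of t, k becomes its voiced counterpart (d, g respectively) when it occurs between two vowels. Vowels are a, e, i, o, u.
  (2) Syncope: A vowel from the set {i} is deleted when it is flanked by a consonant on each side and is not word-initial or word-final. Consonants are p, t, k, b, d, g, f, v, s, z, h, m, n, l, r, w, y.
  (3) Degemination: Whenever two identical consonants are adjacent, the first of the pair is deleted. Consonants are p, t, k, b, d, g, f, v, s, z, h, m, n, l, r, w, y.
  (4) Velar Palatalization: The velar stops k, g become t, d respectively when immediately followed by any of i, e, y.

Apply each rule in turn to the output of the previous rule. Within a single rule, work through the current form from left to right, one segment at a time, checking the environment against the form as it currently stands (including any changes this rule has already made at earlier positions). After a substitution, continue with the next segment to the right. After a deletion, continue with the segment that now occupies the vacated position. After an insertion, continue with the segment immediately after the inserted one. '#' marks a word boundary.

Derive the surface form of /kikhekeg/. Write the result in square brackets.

(1) Voicing Between Vowels: [kikhekeg] → [kikhegeg]
(2) Syncope: [kikhegeg] → [kkhegeg]
(3) Degemination: [kkhegeg] → [khegeg]
(4) Velar Palatalization: [khegeg] → [khedeg]

[khedeg]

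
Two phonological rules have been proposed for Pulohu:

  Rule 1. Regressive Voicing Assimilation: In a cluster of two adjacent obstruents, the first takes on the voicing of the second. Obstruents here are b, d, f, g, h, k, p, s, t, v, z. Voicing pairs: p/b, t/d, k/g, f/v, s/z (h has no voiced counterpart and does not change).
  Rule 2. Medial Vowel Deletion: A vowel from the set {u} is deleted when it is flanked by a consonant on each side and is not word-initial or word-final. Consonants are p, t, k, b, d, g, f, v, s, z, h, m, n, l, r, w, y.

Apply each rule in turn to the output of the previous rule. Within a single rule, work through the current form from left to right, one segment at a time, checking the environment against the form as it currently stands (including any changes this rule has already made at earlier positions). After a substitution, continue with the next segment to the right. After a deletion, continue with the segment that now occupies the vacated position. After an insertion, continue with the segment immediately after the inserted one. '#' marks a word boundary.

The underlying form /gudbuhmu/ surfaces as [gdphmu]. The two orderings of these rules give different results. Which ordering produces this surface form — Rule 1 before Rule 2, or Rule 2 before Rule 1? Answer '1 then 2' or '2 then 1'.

Order 1 then 2:
  1 Regressive Voicing Assimilation: no change — [gudbuhmu]
  2 Medial Vowel Deletion: [gudbuhmu] → [gdbhmu]
  result: [gdbhmu]
Order 2 then 1:
  2 Medial Vowel Deletion: [gudbuhmu] → [gdbhmu]
  1 Regressive Voicing Assimilation: [gdbhmu] → [gdphmu]
  result: [gdphmu]

2 then 1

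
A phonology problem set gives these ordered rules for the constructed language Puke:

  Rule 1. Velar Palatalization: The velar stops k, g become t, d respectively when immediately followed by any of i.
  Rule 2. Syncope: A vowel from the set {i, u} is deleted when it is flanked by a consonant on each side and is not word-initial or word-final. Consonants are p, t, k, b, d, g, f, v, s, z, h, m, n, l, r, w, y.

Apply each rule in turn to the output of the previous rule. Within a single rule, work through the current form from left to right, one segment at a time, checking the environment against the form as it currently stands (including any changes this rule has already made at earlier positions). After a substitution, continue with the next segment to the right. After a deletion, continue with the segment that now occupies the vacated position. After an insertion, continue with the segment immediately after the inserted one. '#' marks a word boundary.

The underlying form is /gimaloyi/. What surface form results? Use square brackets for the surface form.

[dmaloyi]

Rule 1 Velar Palatalization: [gimaloyi] → [dimaloyi]
Rule 2 Syncope: [dimaloyi] → [dmaloyi]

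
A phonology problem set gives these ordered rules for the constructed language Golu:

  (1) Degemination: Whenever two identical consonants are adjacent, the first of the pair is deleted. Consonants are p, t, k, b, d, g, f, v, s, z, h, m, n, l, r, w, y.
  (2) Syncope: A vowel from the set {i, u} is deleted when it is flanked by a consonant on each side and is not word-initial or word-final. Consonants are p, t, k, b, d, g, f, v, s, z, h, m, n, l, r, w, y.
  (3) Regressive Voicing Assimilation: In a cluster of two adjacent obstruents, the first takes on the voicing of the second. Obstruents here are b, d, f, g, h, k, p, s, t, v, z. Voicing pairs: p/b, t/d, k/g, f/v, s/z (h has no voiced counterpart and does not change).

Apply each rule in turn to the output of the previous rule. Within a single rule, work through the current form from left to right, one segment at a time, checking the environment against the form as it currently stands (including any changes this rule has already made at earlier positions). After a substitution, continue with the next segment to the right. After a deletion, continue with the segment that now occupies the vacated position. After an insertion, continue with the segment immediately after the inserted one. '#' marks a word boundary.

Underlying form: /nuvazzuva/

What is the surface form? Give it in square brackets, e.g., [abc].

[nvazva]

(1) Degemination: [nuvazzuva] → [nuvazuva]
(2) Syncope: [nuvazuva] → [nvazva]
(3) Regressive Voicing Assimilation: no change — [nvazva]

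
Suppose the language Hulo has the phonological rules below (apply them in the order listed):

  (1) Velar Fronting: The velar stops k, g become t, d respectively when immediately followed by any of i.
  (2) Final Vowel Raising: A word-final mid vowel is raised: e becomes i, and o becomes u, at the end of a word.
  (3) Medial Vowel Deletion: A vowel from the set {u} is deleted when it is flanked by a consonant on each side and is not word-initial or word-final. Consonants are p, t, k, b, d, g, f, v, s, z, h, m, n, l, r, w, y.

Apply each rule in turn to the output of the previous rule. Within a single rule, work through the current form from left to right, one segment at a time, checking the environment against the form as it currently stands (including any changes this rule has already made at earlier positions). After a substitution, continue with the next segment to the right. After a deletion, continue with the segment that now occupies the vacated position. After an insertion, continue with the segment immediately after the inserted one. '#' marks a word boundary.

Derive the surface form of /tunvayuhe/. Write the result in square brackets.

[tnvayhi]

(1) Velar Fronting: no change — [tunvayuhe]
(2) Final Vowel Raising: [tunvayuhe] → [tunvayuhi]
(3) Medial Vowel Deletion: [tunvayuhi] → [tnvayhi]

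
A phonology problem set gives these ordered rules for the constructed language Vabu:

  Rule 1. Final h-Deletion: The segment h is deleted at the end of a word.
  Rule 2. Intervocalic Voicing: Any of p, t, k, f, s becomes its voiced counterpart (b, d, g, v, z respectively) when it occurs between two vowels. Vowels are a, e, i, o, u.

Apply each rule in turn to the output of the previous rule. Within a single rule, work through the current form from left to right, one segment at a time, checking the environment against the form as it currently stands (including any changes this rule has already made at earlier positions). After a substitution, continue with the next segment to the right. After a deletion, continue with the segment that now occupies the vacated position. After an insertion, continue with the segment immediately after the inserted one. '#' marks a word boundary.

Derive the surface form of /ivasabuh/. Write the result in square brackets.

[ivazabu]

Rule 1 Final h-Deletion: [ivasabuh] → [ivasabu]
Rule 2 Intervocalic Voicing: [ivasabu] → [ivazabu]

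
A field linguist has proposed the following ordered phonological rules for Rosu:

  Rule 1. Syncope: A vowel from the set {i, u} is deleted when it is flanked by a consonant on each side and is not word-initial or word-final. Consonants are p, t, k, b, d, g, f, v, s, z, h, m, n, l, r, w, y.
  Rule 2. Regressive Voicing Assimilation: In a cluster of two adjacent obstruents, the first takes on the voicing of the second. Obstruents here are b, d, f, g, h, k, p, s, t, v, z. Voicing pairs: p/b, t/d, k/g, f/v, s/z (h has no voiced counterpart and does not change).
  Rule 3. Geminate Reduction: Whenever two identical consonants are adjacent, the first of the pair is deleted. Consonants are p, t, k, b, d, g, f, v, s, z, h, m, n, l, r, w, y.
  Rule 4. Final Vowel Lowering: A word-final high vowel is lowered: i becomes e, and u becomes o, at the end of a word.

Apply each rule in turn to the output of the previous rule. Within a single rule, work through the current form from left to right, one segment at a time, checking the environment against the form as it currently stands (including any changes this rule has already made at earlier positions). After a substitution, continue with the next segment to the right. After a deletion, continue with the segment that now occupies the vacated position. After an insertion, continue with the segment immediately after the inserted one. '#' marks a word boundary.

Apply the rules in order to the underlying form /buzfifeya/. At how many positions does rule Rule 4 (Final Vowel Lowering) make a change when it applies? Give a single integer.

0

Rule 1 Syncope: [buzfifeya] → [bzffeya]
Rule 2 Regressive Voicing Assimilation: [bzffeya] → [bsffeya]
Rule 3 Geminate Reduction: [bsffeya] → [bsfeya]
Rule 4 Final Vowel Lowering: no change — [bsfeya]
Rule Rule 4 changed 0 position(s).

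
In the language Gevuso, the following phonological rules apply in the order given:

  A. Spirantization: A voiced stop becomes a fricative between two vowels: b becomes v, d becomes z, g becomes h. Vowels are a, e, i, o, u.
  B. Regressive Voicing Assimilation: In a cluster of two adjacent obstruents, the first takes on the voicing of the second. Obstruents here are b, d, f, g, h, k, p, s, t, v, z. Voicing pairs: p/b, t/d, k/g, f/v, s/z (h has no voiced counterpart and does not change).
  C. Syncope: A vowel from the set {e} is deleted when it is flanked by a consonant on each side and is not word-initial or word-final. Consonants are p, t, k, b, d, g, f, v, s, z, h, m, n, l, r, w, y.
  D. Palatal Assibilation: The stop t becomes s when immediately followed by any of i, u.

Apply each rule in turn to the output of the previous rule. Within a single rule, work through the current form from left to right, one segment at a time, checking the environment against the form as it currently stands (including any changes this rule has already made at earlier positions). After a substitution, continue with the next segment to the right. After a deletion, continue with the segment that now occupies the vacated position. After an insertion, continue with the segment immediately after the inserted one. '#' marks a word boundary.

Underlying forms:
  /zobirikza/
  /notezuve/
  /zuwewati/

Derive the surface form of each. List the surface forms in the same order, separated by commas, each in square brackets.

/zobirikza/:
  A Spirantization: [zobirikza] → [zovirikza]
  B Regressive Voicing Assimilation: [zovirikza] → [zovirigza]
  C Syncope: no change — [zovirigza]
  D Palatal Assibilation: no change — [zovirigza]
/notezuve/:
  A Spirantization: no change — [notezuve]
  B Regressive Voicing Assimilation: no change — [notezuve]
  C Syncope: [notezuve] → [notzuve]
  D Palatal Assibilation: no change — [notzuve]
/zuwewati/:
  A Spirantization: no change — [zuwewati]
  B Regressive Voicing Assimilation: no change — [zuwewati]
  C Syncope: [zuwewati] → [zuwwati]
  D Palatal Assibilation: [zuwwati] → [zuwwasi]

[zovirigza], [notzuve], [zuwwasi]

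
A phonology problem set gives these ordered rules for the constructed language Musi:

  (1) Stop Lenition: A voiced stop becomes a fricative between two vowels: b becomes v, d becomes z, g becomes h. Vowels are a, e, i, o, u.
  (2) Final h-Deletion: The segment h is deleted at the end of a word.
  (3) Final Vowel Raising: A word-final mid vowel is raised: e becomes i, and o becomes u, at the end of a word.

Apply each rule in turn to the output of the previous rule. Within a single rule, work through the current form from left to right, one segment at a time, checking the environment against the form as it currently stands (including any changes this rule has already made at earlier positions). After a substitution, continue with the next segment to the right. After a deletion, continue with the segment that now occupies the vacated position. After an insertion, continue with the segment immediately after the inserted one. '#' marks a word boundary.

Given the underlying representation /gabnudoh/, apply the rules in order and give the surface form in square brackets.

(1) Stop Lenition: [gabnudoh] → [gabnuzoh]
(2) Final h-Deletion: [gabnuzoh] → [gabnuzo]
(3) Final Vowel Raising: [gabnuzo] → [gabnuzu]

[gabnuzu]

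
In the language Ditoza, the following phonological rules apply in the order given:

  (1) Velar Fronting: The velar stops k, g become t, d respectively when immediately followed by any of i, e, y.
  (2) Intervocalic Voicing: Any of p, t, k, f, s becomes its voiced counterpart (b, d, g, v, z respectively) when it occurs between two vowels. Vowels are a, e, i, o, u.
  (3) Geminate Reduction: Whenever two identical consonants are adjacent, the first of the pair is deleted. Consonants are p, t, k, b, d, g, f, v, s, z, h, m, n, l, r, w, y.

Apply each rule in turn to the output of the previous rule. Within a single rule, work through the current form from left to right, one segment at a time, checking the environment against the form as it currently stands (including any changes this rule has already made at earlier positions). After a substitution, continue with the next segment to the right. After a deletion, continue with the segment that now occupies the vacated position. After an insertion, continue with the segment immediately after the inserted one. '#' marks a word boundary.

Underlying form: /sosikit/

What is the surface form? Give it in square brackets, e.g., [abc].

[sozidit]

(1) Velar Fronting: [sosikit] → [sositit]
(2) Intervocalic Voicing: [sositit] → [sozidit]
(3) Geminate Reduction: no change — [sozidit]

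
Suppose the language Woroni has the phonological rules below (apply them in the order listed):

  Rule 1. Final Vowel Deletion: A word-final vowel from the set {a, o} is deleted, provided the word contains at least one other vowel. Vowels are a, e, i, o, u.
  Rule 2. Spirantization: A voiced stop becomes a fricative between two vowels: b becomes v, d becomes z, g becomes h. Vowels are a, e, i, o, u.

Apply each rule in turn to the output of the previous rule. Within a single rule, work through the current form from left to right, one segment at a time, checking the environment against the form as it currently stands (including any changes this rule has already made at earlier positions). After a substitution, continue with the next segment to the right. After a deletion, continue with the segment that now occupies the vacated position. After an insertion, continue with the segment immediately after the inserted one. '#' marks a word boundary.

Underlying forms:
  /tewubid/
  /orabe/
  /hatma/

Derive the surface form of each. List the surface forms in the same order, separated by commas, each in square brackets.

/tewubid/:
  Rule 1 Final Vowel Deletion: no change — [tewubid]
  Rule 2 Spirantization: [tewubid] → [tewuvid]
/orabe/:
  Rule 1 Final Vowel Deletion: no change — [orabe]
  Rule 2 Spirantization: [orabe] → [orave]
/hatma/:
  Rule 1 Final Vowel Deletion: [hatma] → [hatm]
  Rule 2 Spirantization: no change — [hatm]

[tewuvid], [orave], [hatm]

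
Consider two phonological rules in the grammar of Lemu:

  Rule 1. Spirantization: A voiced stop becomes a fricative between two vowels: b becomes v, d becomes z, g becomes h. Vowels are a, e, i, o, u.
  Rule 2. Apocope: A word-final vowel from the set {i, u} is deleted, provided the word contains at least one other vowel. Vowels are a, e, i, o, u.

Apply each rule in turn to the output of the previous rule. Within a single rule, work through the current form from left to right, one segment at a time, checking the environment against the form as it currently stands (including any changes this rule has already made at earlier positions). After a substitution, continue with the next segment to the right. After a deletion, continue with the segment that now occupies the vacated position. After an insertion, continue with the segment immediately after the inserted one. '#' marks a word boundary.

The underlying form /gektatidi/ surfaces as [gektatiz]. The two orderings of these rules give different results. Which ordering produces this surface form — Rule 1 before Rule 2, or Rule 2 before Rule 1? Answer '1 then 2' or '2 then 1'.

1 then 2

Order 1 then 2:
  1 Spirantization: [gektatidi] → [gektatizi]
  2 Apocope: [gektatizi] → [gektatiz]
  result: [gektatiz]
Order 2 then 1:
  2 Apocope: [gektatidi] → [gektatid]
  1 Spirantization: no change — [gektatid]
  result: [gektatid]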